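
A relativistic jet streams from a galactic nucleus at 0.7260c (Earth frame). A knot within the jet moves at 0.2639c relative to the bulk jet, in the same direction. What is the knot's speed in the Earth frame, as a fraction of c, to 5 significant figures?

u ≈ 0.83074c

Relativistic velocity addition: u = (u' + v)/(1 + u'v/c²)
= (0.2639 + 0.7260)/(1 + 0.2639×0.7260) = 0.98990/1.191591 = 0.83074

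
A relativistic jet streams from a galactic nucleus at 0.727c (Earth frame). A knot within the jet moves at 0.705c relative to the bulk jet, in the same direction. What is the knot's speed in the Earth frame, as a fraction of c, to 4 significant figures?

u ≈ 0.9468c

Relativistic velocity addition: u = (u' + v)/(1 + u'v/c²)
= (0.705 + 0.727)/(1 + 0.705×0.727) = 1.432/1.51253 = 0.9468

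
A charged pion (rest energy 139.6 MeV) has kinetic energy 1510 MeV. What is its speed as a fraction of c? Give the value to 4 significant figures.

β ≈ 0.9964

γ = 1 + K/(m₀c²) = 1 + 1510/139.6 = 11.8166
β = √(1 − 1/γ²) = 0.9964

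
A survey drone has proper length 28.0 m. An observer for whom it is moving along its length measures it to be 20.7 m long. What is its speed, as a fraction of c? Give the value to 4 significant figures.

β ≈ 0.6734

γ = L₀/L = 28.0/20.7 = 1.35266
β = √(1 − 1/γ²) = 0.6734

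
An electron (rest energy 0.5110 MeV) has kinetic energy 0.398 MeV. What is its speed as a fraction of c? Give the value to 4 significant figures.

γ = 1 + K/(m₀c²) = 1 + 0.398/0.5110 = 1.77886
β = √(1 − 1/γ²) = 0.8270

β ≈ 0.8270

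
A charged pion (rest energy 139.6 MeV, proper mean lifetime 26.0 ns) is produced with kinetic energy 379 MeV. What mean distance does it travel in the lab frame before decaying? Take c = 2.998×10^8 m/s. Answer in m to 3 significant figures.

d ≈ 27.9 m

γ = 1 + K/(m₀c²) = 1 + 379/139.6 = 3.7149
β = √(1 − 1/γ²) = 0.96309
Dilated lifetime: γτ₀ = 3.7149 × 26.0 ns = 96.587 ns
d = βc·γτ₀ = 0.96309 × (2.998×10^8 m/s) × 9.6587×10^-8 s = 27.9 m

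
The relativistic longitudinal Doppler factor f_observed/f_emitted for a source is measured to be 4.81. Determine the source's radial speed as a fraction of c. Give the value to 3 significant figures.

β ≈ 0.917

f_obs/f_src = √((1+β)/(1−β)) = 4.81  ⇒  (1+β)/(1−β) = 23.136
β = |1 − D²|/(1 + D²) = |1 − 23.136|/(1 + 23.136) = 0.917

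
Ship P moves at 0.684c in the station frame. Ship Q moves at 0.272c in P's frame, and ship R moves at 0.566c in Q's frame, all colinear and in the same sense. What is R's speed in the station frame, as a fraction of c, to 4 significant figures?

Compose boost 2: (0.272 + 0.684)/(1 + 0.272×0.684) = 0.9560/1.18605 = 0.806038
Compose boost 3: (0.566 + 0.806038)/(1 + 0.566×0.806038) = 1.37204/1.45622 = 0.9422

u ≈ 0.9422c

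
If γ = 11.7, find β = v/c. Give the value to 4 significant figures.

β ≈ 0.9963

β = √(1 − 1/γ²) = √(1 − 1/11.7²) = √(0.992695) = 0.9963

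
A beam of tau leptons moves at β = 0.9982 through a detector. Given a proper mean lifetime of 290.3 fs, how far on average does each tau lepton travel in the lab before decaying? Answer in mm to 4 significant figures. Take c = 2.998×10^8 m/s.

γ = 1/√(1 − 0.9982²) = 16.6742
Dilated lifetime: Δt = γτ₀ = 16.6742 × 290.3 fs = 4840.51 fs
d = vΔt = 0.9982c × 4840.51 fs = 2.99260×10^8 m/s × 4.84051×10^-12 s = 1.449 mm

d ≈ 1.449 mm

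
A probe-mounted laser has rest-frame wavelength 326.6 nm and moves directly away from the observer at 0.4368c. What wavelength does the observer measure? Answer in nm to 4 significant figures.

λ_obs ≈ 521.7 nm

Relativistic Doppler: λ_obs = λ_src √((1+β)/(1−β))
= 326.6 × √(1.43680/0.563200) = 326.6 × 1.59723 = 521.7 nm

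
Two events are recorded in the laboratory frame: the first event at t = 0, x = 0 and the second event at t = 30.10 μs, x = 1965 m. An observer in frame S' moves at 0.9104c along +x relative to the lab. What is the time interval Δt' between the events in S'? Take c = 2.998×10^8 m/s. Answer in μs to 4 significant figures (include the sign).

γ = 1/√(1 − 0.9104²) = 2.41704
Δt' = γ(Δt − vΔx/c²) = 2.41704 × (30.10 μs − 0.9104×1965 m / (2.998×10^8 m/s))
= 2.41704 × (24.1329 μs) = 58.33 μs

Δt' ≈ 58.33 μs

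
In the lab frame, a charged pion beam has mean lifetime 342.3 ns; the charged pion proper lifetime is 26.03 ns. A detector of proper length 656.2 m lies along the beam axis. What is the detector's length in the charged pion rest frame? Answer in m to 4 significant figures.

Time dilation ⇒ γ = Δt/τ₀ = 342.3/26.03 = 13.1502
Length contraction: L = L₀/γ = 656.2/13.1502 = 49.90 m

L ≈ 49.90 m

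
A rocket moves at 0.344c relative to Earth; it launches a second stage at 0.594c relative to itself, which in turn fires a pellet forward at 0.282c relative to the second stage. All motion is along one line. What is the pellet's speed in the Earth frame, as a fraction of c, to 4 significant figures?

u ≈ 0.8698c

Compose boost 2: (0.594 + 0.344)/(1 + 0.594×0.344) = 0.9380/1.20434 = 0.778852
Compose boost 3: (0.282 + 0.778852)/(1 + 0.282×0.778852) = 1.06085/1.21964 = 0.8698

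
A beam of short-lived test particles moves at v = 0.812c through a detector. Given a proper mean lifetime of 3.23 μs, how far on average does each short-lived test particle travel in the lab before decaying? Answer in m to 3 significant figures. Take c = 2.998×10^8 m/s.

γ = 1/√(1 − 0.812²) = 1.7133
Dilated lifetime: Δt = γτ₀ = 1.7133 × 3.23 μs = 5.5341 μs
d = vΔt = 0.812c × 5.5341 μs = 2.4344×10^8 m/s × 5.5341×10^-6 s = 1350 m

d ≈ 1350 m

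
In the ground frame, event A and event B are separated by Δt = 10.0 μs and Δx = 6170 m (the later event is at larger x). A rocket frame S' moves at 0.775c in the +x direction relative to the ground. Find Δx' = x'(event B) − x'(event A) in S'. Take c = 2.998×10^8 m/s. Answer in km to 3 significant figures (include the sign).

Δx' ≈ 6.09 km

γ = 1/√(1 − 0.775²) = 1.5824
Δx' = γ(Δx − vΔt) = 1.5824 × (6170 m − 0.775×(2.998×10^8 m/s)×10.0×10^-6 s)
= 1.5824 × (3846.6 m) = 6.09 km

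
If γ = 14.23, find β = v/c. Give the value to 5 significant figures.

β ≈ 0.99753

β = √(1 − 1/γ²) = √(1 − 1/14.23²) = √(0.9950616) = 0.99753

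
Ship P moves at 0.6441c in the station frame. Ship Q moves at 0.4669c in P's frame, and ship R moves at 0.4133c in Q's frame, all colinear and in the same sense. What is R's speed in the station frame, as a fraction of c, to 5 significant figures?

u ≈ 0.93675c

Compose boost 2: (0.4669 + 0.6441)/(1 + 0.4669×0.6441) = 1.1110/1.300730 = 0.8541356
Compose boost 3: (0.4133 + 0.8541356)/(1 + 0.4133×0.8541356) = 1.267436/1.353014 = 0.93675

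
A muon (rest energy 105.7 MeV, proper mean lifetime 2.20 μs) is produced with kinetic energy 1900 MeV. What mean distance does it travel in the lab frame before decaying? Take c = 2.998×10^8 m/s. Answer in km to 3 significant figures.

d ≈ 12.5 km

γ = 1 + K/(m₀c²) = 1 + 1900/105.7 = 18.975
β = √(1 − 1/γ²) = 0.99861
Dilated lifetime: γτ₀ = 18.975 × 2.20 μs = 41.746 μs
d = βc·γτ₀ = 0.99861 × (2.998×10^8 m/s) × 4.1746×10^-5 s = 12.5 km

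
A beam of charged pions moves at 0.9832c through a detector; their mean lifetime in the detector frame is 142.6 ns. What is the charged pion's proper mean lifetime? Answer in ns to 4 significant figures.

τ₀ ≈ 26.03 ns

γ = 1/√(1 − 0.9832²) = 5.47851
Proper time: τ₀ = Δt/γ = 142.6/5.47851 = 26.03 ns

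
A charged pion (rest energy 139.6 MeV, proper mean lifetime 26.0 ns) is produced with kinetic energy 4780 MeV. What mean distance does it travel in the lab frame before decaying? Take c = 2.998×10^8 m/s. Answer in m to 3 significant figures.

d ≈ 275 m

γ = 1 + K/(m₀c²) = 1 + 4780/139.6 = 35.241
β = √(1 − 1/γ²) = 0.99960
Dilated lifetime: γτ₀ = 35.241 × 26.0 ns = 916.26 ns
d = βc·γτ₀ = 0.99960 × (2.998×10^8 m/s) × 9.1626×10^-7 s = 275 m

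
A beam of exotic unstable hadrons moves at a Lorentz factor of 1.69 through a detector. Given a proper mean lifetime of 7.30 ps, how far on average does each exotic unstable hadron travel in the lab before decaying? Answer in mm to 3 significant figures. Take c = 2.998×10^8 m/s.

β = √(1 − 1/γ²) = √(1 − 1/1.69²) = 0.80615
Dilated lifetime: Δt = γτ₀ = 1.69 × 7.30 ps = 12.337 ps
d = vΔt = 0.80615c × 12.337 ps = 2.4168×10^8 m/s × 1.2337×10^-11 s = 2.98 mm

d ≈ 2.98 mm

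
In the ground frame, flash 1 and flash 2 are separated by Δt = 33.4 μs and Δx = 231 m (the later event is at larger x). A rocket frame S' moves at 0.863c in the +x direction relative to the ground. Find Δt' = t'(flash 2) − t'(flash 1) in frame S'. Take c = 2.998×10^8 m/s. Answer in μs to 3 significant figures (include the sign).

γ = 1/√(1 − 0.863²) = 1.9794
Δt' = γ(Δt − vΔx/c²) = 1.9794 × (33.4 μs − 0.863×231 m / (2.998×10^8 m/s))
= 1.9794 × (32.735 μs) = 64.8 μs

Δt' ≈ 64.8 μs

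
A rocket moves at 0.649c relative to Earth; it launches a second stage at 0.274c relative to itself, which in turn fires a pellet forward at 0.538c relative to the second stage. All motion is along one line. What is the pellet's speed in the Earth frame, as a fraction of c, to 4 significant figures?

Compose boost 2: (0.274 + 0.649)/(1 + 0.274×0.649) = 0.9230/1.17783 = 0.783647
Compose boost 3: (0.538 + 0.783647)/(1 + 0.538×0.783647) = 1.32165/1.42160 = 0.9297

u ≈ 0.9297c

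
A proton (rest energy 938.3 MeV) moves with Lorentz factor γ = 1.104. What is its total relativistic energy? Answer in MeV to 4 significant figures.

E ≈ 1036 MeV

γ = 1.104 (given)
E = γm₀c² = 1.104 × 938.3 MeV = 1036 MeV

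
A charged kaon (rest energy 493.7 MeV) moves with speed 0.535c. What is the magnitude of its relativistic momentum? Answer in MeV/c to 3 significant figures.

p ≈ 313 MeV/c

γ = 1/√(1 − 0.535²) = 1.1836
p = γβm₀c = 1.1836 × 0.535 × 493.7 MeV/c = 313 MeV/c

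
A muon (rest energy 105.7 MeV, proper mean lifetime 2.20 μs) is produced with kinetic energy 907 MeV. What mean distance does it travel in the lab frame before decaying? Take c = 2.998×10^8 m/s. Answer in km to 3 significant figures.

γ = 1 + K/(m₀c²) = 1 + 907/105.7 = 9.5809
β = √(1 − 1/γ²) = 0.99454
Dilated lifetime: γτ₀ = 9.5809 × 2.20 μs = 21.078 μs
d = βc·γτ₀ = 0.99454 × (2.998×10^8 m/s) × 2.1078×10^-5 s = 6.28 km

d ≈ 6.28 km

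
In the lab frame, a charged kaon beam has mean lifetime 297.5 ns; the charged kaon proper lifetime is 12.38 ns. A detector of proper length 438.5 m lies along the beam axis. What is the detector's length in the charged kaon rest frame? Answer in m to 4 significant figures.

L ≈ 18.25 m

Time dilation ⇒ γ = Δt/τ₀ = 297.5/12.38 = 24.0307
Length contraction: L = L₀/γ = 438.5/24.0307 = 18.25 m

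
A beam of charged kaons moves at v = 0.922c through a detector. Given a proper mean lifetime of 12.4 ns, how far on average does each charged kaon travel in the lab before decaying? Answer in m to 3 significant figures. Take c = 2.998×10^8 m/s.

γ = 1/√(1 − 0.922²) = 2.5827
Dilated lifetime: Δt = γτ₀ = 2.5827 × 12.4 ns = 32.026 ns
d = vΔt = 0.922c × 32.026 ns = 2.7642×10^8 m/s × 3.2026×10^-8 s = 8.85 m

d ≈ 8.85 m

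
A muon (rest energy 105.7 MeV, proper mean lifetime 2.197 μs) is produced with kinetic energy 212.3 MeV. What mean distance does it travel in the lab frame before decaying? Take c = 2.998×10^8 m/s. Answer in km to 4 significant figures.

d ≈ 1.869 km

γ = 1 + K/(m₀c²) = 1 + 212.3/105.7 = 3.00851
β = √(1 − 1/γ²) = 0.943142
Dilated lifetime: γτ₀ = 3.00851 × 2.197 μs = 6.60971 μs
d = βc·γτ₀ = 0.943142 × (2.998×10^8 m/s) × 6.60971×10^-6 s = 1.869 km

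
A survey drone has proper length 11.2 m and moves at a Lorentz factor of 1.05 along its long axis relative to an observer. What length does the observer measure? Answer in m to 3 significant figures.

γ = 1.05 (given)
Length contraction: L = L₀/γ = 11.2/1.05 = 10.7 m

L ≈ 10.7 m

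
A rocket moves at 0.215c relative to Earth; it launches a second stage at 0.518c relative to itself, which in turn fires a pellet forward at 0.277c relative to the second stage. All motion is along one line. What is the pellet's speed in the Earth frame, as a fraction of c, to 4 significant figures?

u ≈ 0.7919c

Compose boost 2: (0.518 + 0.215)/(1 + 0.518×0.215) = 0.7330/1.11137 = 0.659546
Compose boost 3: (0.277 + 0.659546)/(1 + 0.277×0.659546) = 0.936546/1.18269 = 0.7919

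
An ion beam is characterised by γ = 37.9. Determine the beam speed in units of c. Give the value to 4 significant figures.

β ≈ 0.9997

β = √(1 − 1/γ²) = √(1 − 1/37.9²) = √(0.999304) = 0.9997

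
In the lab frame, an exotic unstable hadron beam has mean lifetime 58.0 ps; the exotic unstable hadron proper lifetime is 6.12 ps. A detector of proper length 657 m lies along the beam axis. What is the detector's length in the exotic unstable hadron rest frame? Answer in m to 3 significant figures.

Time dilation ⇒ γ = Δt/τ₀ = 58.0/6.12 = 9.4771
Length contraction: L = L₀/γ = 657/9.4771 = 69.3 m

L ≈ 69.3 m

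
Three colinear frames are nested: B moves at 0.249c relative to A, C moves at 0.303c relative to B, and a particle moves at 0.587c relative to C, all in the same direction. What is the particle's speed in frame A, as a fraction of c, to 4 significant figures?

u ≈ 0.8455c

Compose boost 2: (0.303 + 0.249)/(1 + 0.303×0.249) = 0.5520/1.07545 = 0.513275
Compose boost 3: (0.587 + 0.513275)/(1 + 0.587×0.513275) = 1.10027/1.30129 = 0.8455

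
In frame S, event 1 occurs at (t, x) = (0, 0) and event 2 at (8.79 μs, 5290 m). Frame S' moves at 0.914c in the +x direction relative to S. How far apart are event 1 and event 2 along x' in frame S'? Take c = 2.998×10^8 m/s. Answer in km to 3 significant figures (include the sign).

Δx' ≈ 7.10 km

γ = 1/√(1 − 0.914²) = 2.4648
Δx' = γ(Δx − vΔt) = 2.4648 × (5290 m − 0.914×(2.998×10^8 m/s)×8.79×10^-6 s)
= 2.4648 × (2881.4 m) = 7.10 km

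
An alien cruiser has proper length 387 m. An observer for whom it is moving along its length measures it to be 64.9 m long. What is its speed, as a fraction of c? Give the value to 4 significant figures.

γ = L₀/L = 387/64.9 = 5.96302
β = √(1 − 1/γ²) = 0.9858

β ≈ 0.9858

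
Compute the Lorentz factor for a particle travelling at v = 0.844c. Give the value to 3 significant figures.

γ = 1/√(1 − β²) = 1/√(1 − 0.844²) = 1/√(0.28766) = 1.86

γ ≈ 1.86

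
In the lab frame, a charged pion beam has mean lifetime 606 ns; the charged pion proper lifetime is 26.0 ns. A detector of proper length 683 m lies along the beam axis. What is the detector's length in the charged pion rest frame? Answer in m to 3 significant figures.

L ≈ 29.3 m

Time dilation ⇒ γ = Δt/τ₀ = 606/26.0 = 23.308
Length contraction: L = L₀/γ = 683/23.308 = 29.3 m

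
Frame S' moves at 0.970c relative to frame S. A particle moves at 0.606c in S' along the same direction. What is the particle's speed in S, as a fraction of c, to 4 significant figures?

Relativistic velocity addition: u = (u' + v)/(1 + u'v/c²)
= (0.606 + 0.970)/(1 + 0.606×0.970) = 1.576/1.58782 = 0.9926

u ≈ 0.9926c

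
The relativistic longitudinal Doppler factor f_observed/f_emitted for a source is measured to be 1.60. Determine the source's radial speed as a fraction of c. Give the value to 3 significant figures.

f_obs/f_src = √((1+β)/(1−β)) = 1.60  ⇒  (1+β)/(1−β) = 2.5600
β = |1 − D²|/(1 + D²) = |1 − 2.5600|/(1 + 2.5600) = 0.438

β ≈ 0.438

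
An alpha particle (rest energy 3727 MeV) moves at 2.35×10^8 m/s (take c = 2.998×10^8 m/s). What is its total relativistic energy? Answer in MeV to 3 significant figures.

E ≈ 6000 MeV

β = v/c = 2.35×10^8 / 2.998×10^8 = 0.78386
γ = 1/√(1 − 0.78386²) = 1.6105
E = γm₀c² = 1.6105 × 3727 MeV = 6000 MeV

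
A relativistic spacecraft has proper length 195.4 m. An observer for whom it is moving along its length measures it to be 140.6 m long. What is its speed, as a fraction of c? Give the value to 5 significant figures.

β ≈ 0.69444

γ = L₀/L = 195.4/140.6 = 1.389758
β = √(1 − 1/γ²) = 0.69444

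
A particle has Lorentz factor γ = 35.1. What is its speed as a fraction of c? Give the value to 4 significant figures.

β ≈ 0.9996

β = √(1 − 1/γ²) = √(1 − 1/35.1²) = √(0.999188) = 0.9996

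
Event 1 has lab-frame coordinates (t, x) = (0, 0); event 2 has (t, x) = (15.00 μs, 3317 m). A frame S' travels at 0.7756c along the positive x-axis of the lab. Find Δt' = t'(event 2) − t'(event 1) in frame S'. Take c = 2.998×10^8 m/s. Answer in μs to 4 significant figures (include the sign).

Δt' ≈ 10.17 μs

γ = 1/√(1 − 0.7756²) = 1.58422
Δt' = γ(Δt − vΔx/c²) = 1.58422 × (15.00 μs − 0.7756×3317 m / (2.998×10^8 m/s))
= 1.58422 × (6.41873 μs) = 10.17 μs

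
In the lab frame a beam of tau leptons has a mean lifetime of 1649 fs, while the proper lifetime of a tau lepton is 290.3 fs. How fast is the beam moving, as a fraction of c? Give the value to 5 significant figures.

β ≈ 0.98438

γ = Δt/τ₀ = 1649/290.3 = 5.680331
β = √(1 − 1/γ²) = √(1 − 1/5.680331²) = 0.98438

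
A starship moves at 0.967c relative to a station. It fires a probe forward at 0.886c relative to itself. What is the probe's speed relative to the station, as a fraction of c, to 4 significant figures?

u ≈ 0.9980c

Relativistic velocity addition: u = (u' + v)/(1 + u'v/c²)
= (0.886 + 0.967)/(1 + 0.886×0.967) = 1.853/1.85676 = 0.9980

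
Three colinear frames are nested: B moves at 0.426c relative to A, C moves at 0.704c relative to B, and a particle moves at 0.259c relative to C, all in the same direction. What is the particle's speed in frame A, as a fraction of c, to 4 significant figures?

u ≈ 0.9209c

Compose boost 2: (0.704 + 0.426)/(1 + 0.704×0.426) = 1.130/1.29990 = 0.869295
Compose boost 3: (0.259 + 0.869295)/(1 + 0.259×0.869295) = 1.12829/1.22515 = 0.9209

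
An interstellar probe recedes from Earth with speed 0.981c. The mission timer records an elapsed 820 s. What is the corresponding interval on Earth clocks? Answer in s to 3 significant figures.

Δt ≈ 4230 s

γ = 1/√(1 − 0.981²) = 5.1544
Time dilation: Δt = γτ₀ = 5.1544 × 820 s = 4230 s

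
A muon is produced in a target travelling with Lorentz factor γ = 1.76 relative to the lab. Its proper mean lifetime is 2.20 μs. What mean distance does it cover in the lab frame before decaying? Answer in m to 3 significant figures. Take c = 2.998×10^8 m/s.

d ≈ 955 m

β = √(1 − 1/γ²) = √(1 − 1/1.76²) = 0.82290
Dilated lifetime: Δt = γτ₀ = 1.76 × 2.20 μs = 3.8720 μs
d = vΔt = 0.82290c × 3.8720 μs = 2.4671×10^8 m/s × 3.8720×10^-6 s = 955 m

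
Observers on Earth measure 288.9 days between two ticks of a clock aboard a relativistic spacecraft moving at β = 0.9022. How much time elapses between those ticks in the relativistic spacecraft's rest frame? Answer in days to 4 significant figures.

γ = 1/√(1 − 0.9022²) = 2.31848
Proper time: τ₀ = Δt/γ = 288.9/2.31848 = 124.6 days

τ₀ ≈ 124.6 days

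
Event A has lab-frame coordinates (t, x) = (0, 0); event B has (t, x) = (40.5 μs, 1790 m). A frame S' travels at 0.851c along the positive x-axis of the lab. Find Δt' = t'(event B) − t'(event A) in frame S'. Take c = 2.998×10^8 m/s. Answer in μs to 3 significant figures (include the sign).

Δt' ≈ 67.4 μs

γ = 1/√(1 − 0.851²) = 1.9042
Δt' = γ(Δt − vΔx/c²) = 1.9042 × (40.5 μs − 0.851×1790 m / (2.998×10^8 m/s))
= 1.9042 × (35.419 μs) = 67.4 μs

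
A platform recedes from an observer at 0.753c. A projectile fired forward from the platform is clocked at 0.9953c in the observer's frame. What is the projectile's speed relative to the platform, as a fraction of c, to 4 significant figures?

Inverse velocity addition: u' = (u − v)/(1 − uv/c²)
= (0.9953 − 0.753)/(1 − 0.9953×0.753) = 0.2423/0.250539 = 0.9671

u' ≈ 0.9671c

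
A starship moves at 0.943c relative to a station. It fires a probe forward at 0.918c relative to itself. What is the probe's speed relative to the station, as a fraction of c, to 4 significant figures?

u ≈ 0.9975c

Relativistic velocity addition: u = (u' + v)/(1 + u'v/c²)
= (0.918 + 0.943)/(1 + 0.918×0.943) = 1.861/1.86567 = 0.9975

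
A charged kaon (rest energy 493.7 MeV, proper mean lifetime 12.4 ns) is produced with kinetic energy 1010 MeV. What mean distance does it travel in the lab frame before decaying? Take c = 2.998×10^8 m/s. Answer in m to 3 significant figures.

d ≈ 10.7 m

γ = 1 + K/(m₀c²) = 1 + 1010/493.7 = 3.0458
β = √(1 − 1/γ²) = 0.94457
Dilated lifetime: γτ₀ = 3.0458 × 12.4 ns = 37.768 ns
d = βc·γτ₀ = 0.94457 × (2.998×10^8 m/s) × 3.7768×10^-8 s = 10.7 m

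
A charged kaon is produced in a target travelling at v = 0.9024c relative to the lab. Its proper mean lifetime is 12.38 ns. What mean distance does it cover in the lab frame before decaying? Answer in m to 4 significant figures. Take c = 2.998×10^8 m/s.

d ≈ 7.773 m

γ = 1/√(1 − 0.9024²) = 2.32073
Dilated lifetime: Δt = γτ₀ = 2.32073 × 12.38 ns = 28.7306 ns
d = vΔt = 0.9024c × 28.7306 ns = 2.70540×10^8 m/s × 2.87306×10^-8 s = 7.773 m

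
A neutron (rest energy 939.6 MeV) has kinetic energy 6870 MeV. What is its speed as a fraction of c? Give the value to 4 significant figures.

γ = 1 + K/(m₀c²) = 1 + 6870/939.6 = 8.31162
β = √(1 − 1/γ²) = 0.9927

β ≈ 0.9927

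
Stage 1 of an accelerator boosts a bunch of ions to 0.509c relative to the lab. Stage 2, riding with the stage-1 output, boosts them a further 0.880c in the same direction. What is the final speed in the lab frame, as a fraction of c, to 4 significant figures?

Compose boost 2: (0.880 + 0.509)/(1 + 0.880×0.509) = 1.389/1.44792 = 0.9593

u ≈ 0.9593c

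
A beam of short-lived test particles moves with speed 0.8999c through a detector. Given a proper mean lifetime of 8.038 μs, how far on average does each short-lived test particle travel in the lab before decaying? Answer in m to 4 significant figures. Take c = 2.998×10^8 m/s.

d ≈ 4973 m

γ = 1/√(1 − 0.8999²) = 2.29307
Dilated lifetime: Δt = γτ₀ = 2.29307 × 8.038 μs = 18.4317 μs
d = vΔt = 0.8999c × 18.4317 μs = 2.69790×10^8 m/s × 1.84317×10^-5 s = 4973 m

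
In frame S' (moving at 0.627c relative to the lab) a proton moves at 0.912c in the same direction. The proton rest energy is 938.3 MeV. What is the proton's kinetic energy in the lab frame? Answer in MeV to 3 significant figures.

u_lab = (0.912 + 0.627)/(1 + 0.912×0.627) = 0.979117
γ = 1/√(1 − 0.979117²) = 4.9189
K = (γ − 1)m₀c² = (4.9189 − 1) × 938.3 = 3.9189 × 938.3 = 3680 MeV

K ≈ 3680 MeV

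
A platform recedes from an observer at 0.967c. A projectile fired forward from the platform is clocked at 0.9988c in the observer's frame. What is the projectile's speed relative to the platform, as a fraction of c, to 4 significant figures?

Inverse velocity addition: u' = (u − v)/(1 − uv/c²)
= (0.9988 − 0.967)/(1 − 0.9988×0.967) = 0.03180/0.0341604 = 0.9309

u' ≈ 0.9309c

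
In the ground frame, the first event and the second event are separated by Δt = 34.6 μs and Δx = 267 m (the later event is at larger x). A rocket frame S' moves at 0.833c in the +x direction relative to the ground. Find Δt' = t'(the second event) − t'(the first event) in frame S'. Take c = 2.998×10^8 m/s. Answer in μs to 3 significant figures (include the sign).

Δt' ≈ 61.2 μs

γ = 1/√(1 − 0.833²) = 1.8074
Δt' = γ(Δt − vΔx/c²) = 1.8074 × (34.6 μs − 0.833×267 m / (2.998×10^8 m/s))
= 1.8074 × (33.858 μs) = 61.2 μs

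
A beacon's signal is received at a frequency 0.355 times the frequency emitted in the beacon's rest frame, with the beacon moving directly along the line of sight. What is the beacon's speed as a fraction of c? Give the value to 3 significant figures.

f_obs/f_src = √((1−β)/(1+β)) = 0.355  ⇒  (1−β)/(1+β) = 0.12602
β = |1 − D²|/(1 + D²) = |1 − 0.12602|/(1 + 0.12602) = 0.776

β ≈ 0.776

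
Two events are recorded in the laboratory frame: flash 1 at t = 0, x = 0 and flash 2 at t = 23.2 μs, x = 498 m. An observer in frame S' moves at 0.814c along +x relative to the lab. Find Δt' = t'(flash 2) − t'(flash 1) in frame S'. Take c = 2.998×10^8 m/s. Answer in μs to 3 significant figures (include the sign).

γ = 1/√(1 − 0.814²) = 1.7216
Δt' = γ(Δt − vΔx/c²) = 1.7216 × (23.2 μs − 0.814×498 m / (2.998×10^8 m/s))
= 1.7216 × (21.848 μs) = 37.6 μs

Δt' ≈ 37.6 μs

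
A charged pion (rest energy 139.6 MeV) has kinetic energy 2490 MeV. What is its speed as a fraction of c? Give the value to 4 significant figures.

β ≈ 0.9986

γ = 1 + K/(m₀c²) = 1 + 2490/139.6 = 18.8367
β = √(1 − 1/γ²) = 0.9986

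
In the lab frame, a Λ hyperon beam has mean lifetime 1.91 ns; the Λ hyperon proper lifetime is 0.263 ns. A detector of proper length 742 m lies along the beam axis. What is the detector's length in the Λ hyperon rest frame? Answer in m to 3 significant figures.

Time dilation ⇒ γ = Δt/τ₀ = 1.91/0.263 = 7.2624
Length contraction: L = L₀/γ = 742/7.2624 = 102 m

L ≈ 102 m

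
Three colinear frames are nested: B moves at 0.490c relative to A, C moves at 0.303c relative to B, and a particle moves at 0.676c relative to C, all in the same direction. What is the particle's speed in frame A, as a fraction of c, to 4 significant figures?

u ≈ 0.9316c

Compose boost 2: (0.303 + 0.490)/(1 + 0.303×0.490) = 0.7930/1.14847 = 0.690484
Compose boost 3: (0.676 + 0.690484)/(1 + 0.676×0.690484) = 1.36648/1.46677 = 0.9316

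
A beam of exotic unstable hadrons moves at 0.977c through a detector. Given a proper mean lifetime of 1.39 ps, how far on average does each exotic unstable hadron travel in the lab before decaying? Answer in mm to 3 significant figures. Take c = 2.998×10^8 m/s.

d ≈ 1.91 mm

γ = 1/√(1 − 0.977²) = 4.6896
Dilated lifetime: Δt = γτ₀ = 4.6896 × 1.39 ps = 6.5185 ps
d = vΔt = 0.977c × 6.5185 ps = 2.9290×10^8 m/s × 6.5185×10^-12 s = 1.91 mm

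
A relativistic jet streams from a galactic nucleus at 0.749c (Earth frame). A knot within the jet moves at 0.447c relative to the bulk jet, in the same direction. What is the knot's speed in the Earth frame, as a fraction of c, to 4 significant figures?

Relativistic velocity addition: u = (u' + v)/(1 + u'v/c²)
= (0.447 + 0.749)/(1 + 0.447×0.749) = 1.196/1.33480 = 0.8960

u ≈ 0.8960c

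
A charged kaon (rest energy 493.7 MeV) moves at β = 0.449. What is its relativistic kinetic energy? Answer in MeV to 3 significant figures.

γ = 1/√(1 − 0.449²) = 1.1192
K = (γ − 1)m₀c² = (1.1192 − 1) × 493.7 MeV = 0.11915 × 493.7 MeV = 58.8 MeV

K ≈ 58.8 MeV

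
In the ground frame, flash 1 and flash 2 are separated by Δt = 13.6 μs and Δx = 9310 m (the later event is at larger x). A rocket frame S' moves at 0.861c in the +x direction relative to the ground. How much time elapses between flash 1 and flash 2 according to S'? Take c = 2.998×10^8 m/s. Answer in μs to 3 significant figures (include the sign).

γ = 1/√(1 − 0.861²) = 1.9662
Δt' = γ(Δt − vΔx/c²) = 1.9662 × (13.6 μs − 0.861×9310 m / (2.998×10^8 m/s))
= 1.9662 × (-13.138 μs) = -25.8 μs

Δt' ≈ -25.8 μs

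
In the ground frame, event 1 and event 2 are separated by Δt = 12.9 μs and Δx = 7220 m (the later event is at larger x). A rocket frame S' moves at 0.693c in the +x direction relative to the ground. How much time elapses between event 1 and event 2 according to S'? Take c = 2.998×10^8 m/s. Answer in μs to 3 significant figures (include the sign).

γ = 1/√(1 − 0.693²) = 1.3871
Δt' = γ(Δt − vΔx/c²) = 1.3871 × (12.9 μs − 0.693×7220 m / (2.998×10^8 m/s))
= 1.3871 × (-3.7893 μs) = -5.26 μs

Δt' ≈ -5.26 μs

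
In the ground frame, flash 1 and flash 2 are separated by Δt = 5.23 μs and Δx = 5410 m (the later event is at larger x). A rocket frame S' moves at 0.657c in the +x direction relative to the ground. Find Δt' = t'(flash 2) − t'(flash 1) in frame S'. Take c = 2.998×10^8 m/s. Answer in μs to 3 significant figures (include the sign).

γ = 1/√(1 − 0.657²) = 1.3265
Δt' = γ(Δt − vΔx/c²) = 1.3265 × (5.23 μs − 0.657×5410 m / (2.998×10^8 m/s))
= 1.3265 × (-6.6258 μs) = -8.79 μs

Δt' ≈ -8.79 μs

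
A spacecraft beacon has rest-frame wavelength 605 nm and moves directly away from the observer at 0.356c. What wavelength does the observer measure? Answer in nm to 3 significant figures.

λ_obs ≈ 878 nm

Relativistic Doppler: λ_obs = λ_src √((1+β)/(1−β))
= 605 × √(1.3560/0.64400) = 605 × 1.4511 = 878 nm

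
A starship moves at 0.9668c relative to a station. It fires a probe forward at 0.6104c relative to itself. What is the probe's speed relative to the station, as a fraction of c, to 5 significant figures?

Relativistic velocity addition: u = (u' + v)/(1 + u'v/c²)
= (0.6104 + 0.9668)/(1 + 0.6104×0.9668) = 1.5772/1.590135 = 0.99187

u ≈ 0.99187c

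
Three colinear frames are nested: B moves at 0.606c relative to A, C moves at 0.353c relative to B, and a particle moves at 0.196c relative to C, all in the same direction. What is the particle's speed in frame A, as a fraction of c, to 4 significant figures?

Compose boost 2: (0.353 + 0.606)/(1 + 0.353×0.606) = 0.9590/1.21392 = 0.790004
Compose boost 3: (0.196 + 0.790004)/(1 + 0.196×0.790004) = 0.986004/1.15484 = 0.8538

u ≈ 0.8538c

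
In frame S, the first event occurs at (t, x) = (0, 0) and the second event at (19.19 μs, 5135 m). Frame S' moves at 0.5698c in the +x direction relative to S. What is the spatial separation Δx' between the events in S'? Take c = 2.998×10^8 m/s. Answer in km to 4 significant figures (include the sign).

γ = 1/√(1 − 0.5698²) = 1.21687
Δx' = γ(Δx − vΔt) = 1.21687 × (5135 m − 0.5698×(2.998×10^8 m/s)×19.19×10^-6 s)
= 1.21687 × (1856.85 m) = 2.260 km

Δx' ≈ 2.260 km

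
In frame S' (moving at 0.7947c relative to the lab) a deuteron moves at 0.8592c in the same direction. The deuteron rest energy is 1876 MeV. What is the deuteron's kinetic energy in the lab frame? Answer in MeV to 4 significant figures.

K ≈ 8289 MeV

u_lab = (0.8592 + 0.7947)/(1 + 0.8592×0.7947) = 0.9828226
γ = 1/√(1 − 0.9828226²) = 5.41850
K = (γ − 1)m₀c² = (5.41850 − 1) × 1876 = 4.41850 × 1876 = 8289 MeV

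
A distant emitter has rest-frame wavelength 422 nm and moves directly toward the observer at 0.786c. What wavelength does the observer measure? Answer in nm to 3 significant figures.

λ_obs ≈ 146 nm

Relativistic Doppler: λ_obs = λ_src √((1−β)/(1+β))
= 422 × √(0.21400/1.7860) = 422 × 0.34615 = 146 nm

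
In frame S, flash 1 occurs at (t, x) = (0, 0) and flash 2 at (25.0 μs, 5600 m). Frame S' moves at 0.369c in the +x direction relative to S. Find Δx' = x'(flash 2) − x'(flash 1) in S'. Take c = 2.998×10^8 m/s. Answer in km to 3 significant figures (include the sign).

Δx' ≈ 3.05 km

γ = 1/√(1 − 0.369²) = 1.0759
Δx' = γ(Δx − vΔt) = 1.0759 × (5600 m − 0.369×(2.998×10^8 m/s)×25.0×10^-6 s)
= 1.0759 × (2834.3 m) = 3.05 km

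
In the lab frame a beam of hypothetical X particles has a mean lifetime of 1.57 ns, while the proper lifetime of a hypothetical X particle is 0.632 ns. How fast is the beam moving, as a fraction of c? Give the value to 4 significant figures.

γ = Δt/τ₀ = 1.57/0.632 = 2.48418
β = √(1 − 1/γ²) = √(1 − 1/2.48418²) = 0.9154

β ≈ 0.9154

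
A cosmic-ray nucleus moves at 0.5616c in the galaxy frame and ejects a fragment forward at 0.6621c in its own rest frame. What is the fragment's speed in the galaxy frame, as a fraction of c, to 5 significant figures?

Compose boost 2: (0.6621 + 0.5616)/(1 + 0.6621×0.5616) = 1.2237/1.371835 = 0.89202

u ≈ 0.89202c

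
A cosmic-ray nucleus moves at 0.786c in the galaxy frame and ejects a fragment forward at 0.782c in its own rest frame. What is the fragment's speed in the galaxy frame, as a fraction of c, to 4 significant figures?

Compose boost 2: (0.782 + 0.786)/(1 + 0.782×0.786) = 1.568/1.61465 = 0.9711

u ≈ 0.9711c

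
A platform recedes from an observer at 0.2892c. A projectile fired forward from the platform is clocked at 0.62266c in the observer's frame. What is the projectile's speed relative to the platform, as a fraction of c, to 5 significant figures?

Inverse velocity addition: u' = (u − v)/(1 − uv/c²)
= (0.62266 − 0.2892)/(1 − 0.62266×0.2892) = 0.33346/0.8199267 = 0.40669

u' ≈ 0.40669c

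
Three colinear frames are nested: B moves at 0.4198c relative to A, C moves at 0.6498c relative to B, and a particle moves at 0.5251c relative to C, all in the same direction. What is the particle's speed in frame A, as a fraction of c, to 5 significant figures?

Compose boost 2: (0.6498 + 0.4198)/(1 + 0.6498×0.4198) = 1.0696/1.272786 = 0.8403612
Compose boost 3: (0.5251 + 0.8403612)/(1 + 0.5251×0.8403612) = 1.365461/1.441274 = 0.94740

u ≈ 0.94740c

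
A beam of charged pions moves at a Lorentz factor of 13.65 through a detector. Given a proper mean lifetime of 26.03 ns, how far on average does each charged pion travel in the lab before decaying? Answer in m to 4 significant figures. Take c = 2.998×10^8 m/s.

β = √(1 − 1/γ²) = √(1 − 1/13.65²) = 0.997313
Dilated lifetime: Δt = γτ₀ = 13.65 × 26.03 ns = 355.310 ns
d = vΔt = 0.997313c × 355.310 ns = 2.98994×10^8 m/s × 3.55310×10^-7 s = 106.2 m

d ≈ 106.2 m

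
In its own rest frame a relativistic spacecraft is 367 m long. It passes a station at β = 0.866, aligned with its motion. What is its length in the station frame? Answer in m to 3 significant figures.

L ≈ 184 m

γ = 1/√(1 − 0.866²) = 1.9998
Length contraction: L = L₀/γ = 367/1.9998 = 184 m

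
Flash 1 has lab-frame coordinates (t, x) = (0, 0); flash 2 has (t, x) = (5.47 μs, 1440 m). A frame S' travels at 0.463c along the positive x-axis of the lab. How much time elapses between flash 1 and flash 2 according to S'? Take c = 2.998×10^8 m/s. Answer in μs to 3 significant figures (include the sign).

Δt' ≈ 3.66 μs

γ = 1/√(1 − 0.463²) = 1.1282
Δt' = γ(Δt − vΔx/c²) = 1.1282 × (5.47 μs − 0.463×1440 m / (2.998×10^8 m/s))
= 1.1282 × (3.2461 μs) = 3.66 μs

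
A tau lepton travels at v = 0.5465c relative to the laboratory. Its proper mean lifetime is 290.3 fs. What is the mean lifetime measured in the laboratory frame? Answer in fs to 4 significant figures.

γ = 1/√(1 − 0.5465²) = 1.19409
Time dilation: Δt = γτ₀ = 1.19409 × 290.3 fs = 346.6 fs

Δt ≈ 346.6 fs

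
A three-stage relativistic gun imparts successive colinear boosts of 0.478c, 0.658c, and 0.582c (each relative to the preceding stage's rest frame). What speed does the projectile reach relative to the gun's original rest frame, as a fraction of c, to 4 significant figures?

Compose boost 2: (0.658 + 0.478)/(1 + 0.658×0.478) = 1.136/1.31452 = 0.864191
Compose boost 3: (0.582 + 0.864191)/(1 + 0.582×0.864191) = 1.44619/1.50296 = 0.9622

u ≈ 0.9622c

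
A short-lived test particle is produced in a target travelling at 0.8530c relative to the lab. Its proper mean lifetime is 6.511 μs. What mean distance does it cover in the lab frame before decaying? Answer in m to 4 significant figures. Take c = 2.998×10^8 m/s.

γ = 1/√(1 − 0.8530²) = 1.91604
Dilated lifetime: Δt = γτ₀ = 1.91604 × 6.511 μs = 12.4753 μs
d = vΔt = 0.8530c × 12.4753 μs = 2.55729×10^8 m/s × 1.24753×10^-5 s = 3190 m

d ≈ 3190 m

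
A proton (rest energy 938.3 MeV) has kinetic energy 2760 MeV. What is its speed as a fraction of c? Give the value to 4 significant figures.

γ = 1 + K/(m₀c²) = 1 + 2760/938.3 = 3.94149
β = √(1 − 1/γ²) = 0.9673

β ≈ 0.9673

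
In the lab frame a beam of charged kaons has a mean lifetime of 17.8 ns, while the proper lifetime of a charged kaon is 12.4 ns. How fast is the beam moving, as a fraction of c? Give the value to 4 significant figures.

β ≈ 0.7174

γ = Δt/τ₀ = 17.8/12.4 = 1.43548
β = √(1 − 1/γ²) = √(1 − 1/1.43548²) = 0.7174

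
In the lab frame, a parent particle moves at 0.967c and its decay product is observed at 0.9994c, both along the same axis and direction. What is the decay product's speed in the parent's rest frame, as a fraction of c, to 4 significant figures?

Inverse velocity addition: u' = (u − v)/(1 − uv/c²)
= (0.9994 − 0.967)/(1 − 0.9994×0.967) = 0.03240/0.0335802 = 0.9649

u' ≈ 0.9649c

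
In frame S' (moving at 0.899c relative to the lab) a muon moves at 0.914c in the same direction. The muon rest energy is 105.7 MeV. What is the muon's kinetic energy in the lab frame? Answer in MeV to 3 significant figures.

K ≈ 978 MeV

u_lab = (0.914 + 0.899)/(1 + 0.914×0.899) = 0.995232
γ = 1/√(1 − 0.995232²) = 10.253
K = (γ − 1)m₀c² = (10.253 − 1) × 105.7 = 9.2525 × 105.7 = 978 MeV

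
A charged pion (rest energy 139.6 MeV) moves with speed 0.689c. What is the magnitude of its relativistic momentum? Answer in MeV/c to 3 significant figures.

p ≈ 133 MeV/c

γ = 1/√(1 − 0.689²) = 1.3798
p = γβm₀c = 1.3798 × 0.689 × 139.6 MeV/c = 133 MeV/c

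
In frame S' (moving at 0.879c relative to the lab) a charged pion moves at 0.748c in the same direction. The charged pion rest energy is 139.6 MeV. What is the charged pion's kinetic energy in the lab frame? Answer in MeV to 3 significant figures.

K ≈ 592 MeV

u_lab = (0.748 + 0.879)/(1 + 0.748×0.879) = 0.981604
γ = 1/√(1 − 0.981604²) = 5.2375
K = (γ − 1)m₀c² = (5.2375 − 1) × 139.6 = 4.2375 × 139.6 = 592 MeV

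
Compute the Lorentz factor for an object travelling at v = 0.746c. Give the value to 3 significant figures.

γ ≈ 1.50

γ = 1/√(1 − β²) = 1/√(1 − 0.746²) = 1/√(0.44348) = 1.50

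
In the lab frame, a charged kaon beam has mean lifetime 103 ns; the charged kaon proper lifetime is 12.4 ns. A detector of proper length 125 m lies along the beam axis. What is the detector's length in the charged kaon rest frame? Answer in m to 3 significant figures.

Time dilation ⇒ γ = Δt/τ₀ = 103/12.4 = 8.3065
Length contraction: L = L₀/γ = 125/8.3065 = 15.0 m

L ≈ 15.0 m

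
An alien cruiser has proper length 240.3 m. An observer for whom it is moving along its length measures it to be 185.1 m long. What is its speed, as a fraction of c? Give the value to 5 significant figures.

β ≈ 0.63770

γ = L₀/L = 240.3/185.1 = 1.298217
β = √(1 − 1/γ²) = 0.63770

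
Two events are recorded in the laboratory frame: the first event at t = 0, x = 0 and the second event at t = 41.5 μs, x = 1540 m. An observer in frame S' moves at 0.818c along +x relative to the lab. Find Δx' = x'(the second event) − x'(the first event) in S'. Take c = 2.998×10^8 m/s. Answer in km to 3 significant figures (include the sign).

γ = 1/√(1 − 0.818²) = 1.7385
Δx' = γ(Δx − vΔt) = 1.7385 × (1540 m − 0.818×(2.998×10^8 m/s)×41.5×10^-6 s)
= 1.7385 × (-8637.3 m) = -15.0 km

Δx' ≈ -15.0 km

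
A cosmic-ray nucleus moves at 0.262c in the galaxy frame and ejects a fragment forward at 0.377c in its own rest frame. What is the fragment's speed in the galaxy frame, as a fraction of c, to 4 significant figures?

Compose boost 2: (0.377 + 0.262)/(1 + 0.377×0.262) = 0.6390/1.09877 = 0.5816

u ≈ 0.5816c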